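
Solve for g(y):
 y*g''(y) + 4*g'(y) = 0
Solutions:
 g(y) = C1 + C2/y^3


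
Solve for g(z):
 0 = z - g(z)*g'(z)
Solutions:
 g(z) = -sqrt(C1 + z^2)
 g(z) = sqrt(C1 + z^2)


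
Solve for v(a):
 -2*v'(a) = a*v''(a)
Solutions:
 v(a) = C1 + C2/a


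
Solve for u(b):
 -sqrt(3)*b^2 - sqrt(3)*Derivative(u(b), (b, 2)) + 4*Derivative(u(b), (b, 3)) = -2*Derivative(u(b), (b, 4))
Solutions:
 u(b) = C1 + C2*b + C3*exp(-b*(1 + sqrt(2)*sqrt(sqrt(3) + 2)/2)) + C4*exp(b*(-1 + sqrt(2)*sqrt(sqrt(3) + 2)/2)) - b^4/12 - 4*sqrt(3)*b^3/9 + 2*b^2*(-8 - sqrt(3))/3


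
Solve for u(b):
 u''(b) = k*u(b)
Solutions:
 u(b) = C1*exp(-b*sqrt(k)) + C2*exp(b*sqrt(k))


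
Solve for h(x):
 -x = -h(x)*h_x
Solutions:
 h(x) = -sqrt(C1 + x^2)
 h(x) = sqrt(C1 + x^2)


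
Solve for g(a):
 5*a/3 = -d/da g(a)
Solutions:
 g(a) = C1 - 5*a^2/6


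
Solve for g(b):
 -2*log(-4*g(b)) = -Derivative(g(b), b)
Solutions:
 -Integral(1/(log(-_y) + 2*log(2)), (_y, g(b)))/2 = C1 - b


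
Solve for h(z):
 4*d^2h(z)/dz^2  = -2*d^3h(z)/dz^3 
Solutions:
 h(z) = C1 + C2*z + C3*exp(-2*z)


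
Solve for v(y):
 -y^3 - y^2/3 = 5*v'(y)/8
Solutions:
 v(y) = C1 - 2*y^4/5 - 8*y^3/45


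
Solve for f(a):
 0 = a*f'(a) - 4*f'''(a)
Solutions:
 f(a) = C1 + Integral(C2*airyai(2^(1/3)*a/2) + C3*airybi(2^(1/3)*a/2), a)


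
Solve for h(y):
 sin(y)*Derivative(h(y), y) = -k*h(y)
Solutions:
 h(y) = C1*exp(k*(-log(cos(y) - 1) + log(cos(y) + 1))/2)


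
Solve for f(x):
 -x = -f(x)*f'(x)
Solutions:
 f(x) = -sqrt(C1 + x^2)
 f(x) = sqrt(C1 + x^2)


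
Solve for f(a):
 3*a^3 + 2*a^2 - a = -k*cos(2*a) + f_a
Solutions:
 f(a) = C1 + 3*a^4/4 + 2*a^3/3 - a^2/2 + k*sin(2*a)/2


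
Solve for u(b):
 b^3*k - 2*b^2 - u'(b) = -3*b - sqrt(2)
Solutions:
 u(b) = C1 + b^4*k/4 - 2*b^3/3 + 3*b^2/2 + sqrt(2)*b


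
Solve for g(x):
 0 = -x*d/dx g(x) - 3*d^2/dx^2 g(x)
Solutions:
 g(x) = C1 + C2*erf(sqrt(6)*x/6)


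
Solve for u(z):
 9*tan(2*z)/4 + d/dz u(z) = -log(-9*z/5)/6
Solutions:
 u(z) = C1 - z*log(-z)/6 - z*log(3)/3 + z/6 + z*log(5)/6 + 9*log(cos(2*z))/8


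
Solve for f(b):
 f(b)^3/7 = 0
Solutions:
 f(b) = 0


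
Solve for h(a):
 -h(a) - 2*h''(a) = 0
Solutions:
 h(a) = C1*sin(sqrt(2)*a/2) + C2*cos(sqrt(2)*a/2)


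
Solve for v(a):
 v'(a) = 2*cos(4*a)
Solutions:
 v(a) = C1 + sin(4*a)/2


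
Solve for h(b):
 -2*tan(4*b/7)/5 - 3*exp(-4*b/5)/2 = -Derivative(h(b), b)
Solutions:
 h(b) = C1 + 7*log(tan(4*b/7)^2 + 1)/20 - 15*exp(-4*b/5)/8


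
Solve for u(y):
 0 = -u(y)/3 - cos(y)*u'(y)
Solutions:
 u(y) = C1*(sin(y) - 1)^(1/6)/(sin(y) + 1)^(1/6)


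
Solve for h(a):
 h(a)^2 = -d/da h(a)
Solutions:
 h(a) = 1/(C1 + a)


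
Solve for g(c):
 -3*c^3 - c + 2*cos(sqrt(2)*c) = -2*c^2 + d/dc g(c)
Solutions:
 g(c) = C1 - 3*c^4/4 + 2*c^3/3 - c^2/2 + sqrt(2)*sin(sqrt(2)*c)


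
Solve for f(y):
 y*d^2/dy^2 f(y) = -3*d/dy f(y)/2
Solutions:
 f(y) = C1 + C2/sqrt(y)


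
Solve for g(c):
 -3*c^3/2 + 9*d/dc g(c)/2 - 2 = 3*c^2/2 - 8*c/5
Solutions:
 g(c) = C1 + c^4/12 + c^3/9 - 8*c^2/45 + 4*c/9


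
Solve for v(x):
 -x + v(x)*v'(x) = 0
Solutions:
 v(x) = -sqrt(C1 + x^2)
 v(x) = sqrt(C1 + x^2)


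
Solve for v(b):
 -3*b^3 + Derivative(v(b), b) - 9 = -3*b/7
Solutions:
 v(b) = C1 + 3*b^4/4 - 3*b^2/14 + 9*b


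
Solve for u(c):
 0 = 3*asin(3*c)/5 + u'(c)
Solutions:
 u(c) = C1 - 3*c*asin(3*c)/5 - sqrt(1 - 9*c^2)/5


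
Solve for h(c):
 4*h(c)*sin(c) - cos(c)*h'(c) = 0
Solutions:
 h(c) = C1/cos(c)^4


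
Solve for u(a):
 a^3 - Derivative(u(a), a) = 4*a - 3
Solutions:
 u(a) = C1 + a^4/4 - 2*a^2 + 3*a


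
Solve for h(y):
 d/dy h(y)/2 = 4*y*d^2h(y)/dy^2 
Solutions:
 h(y) = C1 + C2*y^(9/8)


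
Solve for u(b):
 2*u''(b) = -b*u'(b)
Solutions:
 u(b) = C1 + C2*erf(b/2)


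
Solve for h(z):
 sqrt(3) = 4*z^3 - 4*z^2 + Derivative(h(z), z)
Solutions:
 h(z) = C1 - z^4 + 4*z^3/3 + sqrt(3)*z


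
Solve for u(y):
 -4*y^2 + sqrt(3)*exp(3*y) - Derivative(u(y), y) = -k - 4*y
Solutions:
 u(y) = C1 + k*y - 4*y^3/3 + 2*y^2 + sqrt(3)*exp(3*y)/3


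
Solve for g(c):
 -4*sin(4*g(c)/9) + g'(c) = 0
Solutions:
 -4*c + 9*log(cos(4*g(c)/9) - 1)/8 - 9*log(cos(4*g(c)/9) + 1)/8 = C1


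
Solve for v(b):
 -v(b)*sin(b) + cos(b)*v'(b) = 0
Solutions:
 v(b) = C1/cos(b)


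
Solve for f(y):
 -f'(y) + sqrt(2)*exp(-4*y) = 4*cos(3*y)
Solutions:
 f(y) = C1 - 4*sin(3*y)/3 - sqrt(2)*exp(-4*y)/4


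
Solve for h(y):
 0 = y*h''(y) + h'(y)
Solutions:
 h(y) = C1 + C2*log(y)


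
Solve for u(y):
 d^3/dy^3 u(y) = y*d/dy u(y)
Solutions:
 u(y) = C1 + Integral(C2*airyai(y) + C3*airybi(y), y)


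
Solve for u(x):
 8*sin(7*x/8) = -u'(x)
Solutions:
 u(x) = C1 + 64*cos(7*x/8)/7


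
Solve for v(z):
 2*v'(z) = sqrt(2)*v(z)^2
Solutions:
 v(z) = -2/(C1 + sqrt(2)*z)


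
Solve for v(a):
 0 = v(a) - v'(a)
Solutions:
 v(a) = C1*exp(a)


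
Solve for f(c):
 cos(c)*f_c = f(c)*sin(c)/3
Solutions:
 f(c) = C1/cos(c)^(1/3)


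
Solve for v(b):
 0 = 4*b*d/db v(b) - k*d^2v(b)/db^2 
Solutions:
 v(b) = C1 + C2*erf(sqrt(2)*b*sqrt(-1/k))/sqrt(-1/k)


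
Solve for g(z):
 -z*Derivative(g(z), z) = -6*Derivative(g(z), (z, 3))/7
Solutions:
 g(z) = C1 + Integral(C2*airyai(6^(2/3)*7^(1/3)*z/6) + C3*airybi(6^(2/3)*7^(1/3)*z/6), z)


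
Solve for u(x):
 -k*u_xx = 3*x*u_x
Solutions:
 u(x) = C1 + C2*sqrt(k)*erf(sqrt(6)*x*sqrt(1/k)/2)


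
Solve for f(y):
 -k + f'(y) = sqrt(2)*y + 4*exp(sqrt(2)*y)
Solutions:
 f(y) = C1 + k*y + sqrt(2)*y^2/2 + 2*sqrt(2)*exp(sqrt(2)*y)


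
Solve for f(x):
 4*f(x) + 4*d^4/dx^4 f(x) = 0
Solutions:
 f(x) = (C1*sin(sqrt(2)*x/2) + C2*cos(sqrt(2)*x/2))*exp(-sqrt(2)*x/2) + (C3*sin(sqrt(2)*x/2) + C4*cos(sqrt(2)*x/2))*exp(sqrt(2)*x/2)


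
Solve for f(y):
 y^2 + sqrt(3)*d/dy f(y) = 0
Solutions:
 f(y) = C1 - sqrt(3)*y^3/9


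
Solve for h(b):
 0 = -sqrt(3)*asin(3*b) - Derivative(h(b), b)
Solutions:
 h(b) = C1 - sqrt(3)*(b*asin(3*b) + sqrt(1 - 9*b^2)/3)


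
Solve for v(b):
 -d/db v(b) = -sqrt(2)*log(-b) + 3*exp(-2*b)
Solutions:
 v(b) = C1 + sqrt(2)*b*log(-b) - sqrt(2)*b + 3*exp(-2*b)/2


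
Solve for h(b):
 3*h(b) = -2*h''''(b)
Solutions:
 h(b) = (C1*sin(6^(1/4)*b/2) + C2*cos(6^(1/4)*b/2))*exp(-6^(1/4)*b/2) + (C3*sin(6^(1/4)*b/2) + C4*cos(6^(1/4)*b/2))*exp(6^(1/4)*b/2)


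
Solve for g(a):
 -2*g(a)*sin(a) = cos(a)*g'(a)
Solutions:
 g(a) = C1*cos(a)^2


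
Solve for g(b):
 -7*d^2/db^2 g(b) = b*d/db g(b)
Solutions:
 g(b) = C1 + C2*erf(sqrt(14)*b/14)


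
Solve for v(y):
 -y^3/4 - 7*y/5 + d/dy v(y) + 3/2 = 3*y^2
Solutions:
 v(y) = C1 + y^4/16 + y^3 + 7*y^2/10 - 3*y/2


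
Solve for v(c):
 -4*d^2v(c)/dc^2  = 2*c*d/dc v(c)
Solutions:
 v(c) = C1 + C2*erf(c/2)


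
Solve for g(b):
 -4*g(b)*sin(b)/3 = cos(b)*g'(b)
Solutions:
 g(b) = C1*cos(b)^(4/3)


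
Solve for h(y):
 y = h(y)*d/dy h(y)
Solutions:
 h(y) = -sqrt(C1 + y^2)
 h(y) = sqrt(C1 + y^2)


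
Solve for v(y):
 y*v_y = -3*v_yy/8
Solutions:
 v(y) = C1 + C2*erf(2*sqrt(3)*y/3)


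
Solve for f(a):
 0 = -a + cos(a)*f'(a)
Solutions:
 f(a) = C1 + Integral(a/cos(a), a)


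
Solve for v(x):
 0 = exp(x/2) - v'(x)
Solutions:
 v(x) = C1 + 2*exp(x/2)


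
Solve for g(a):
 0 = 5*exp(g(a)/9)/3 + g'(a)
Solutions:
 g(a) = 9*log(1/(C1 + 5*a)) + 27*log(3)


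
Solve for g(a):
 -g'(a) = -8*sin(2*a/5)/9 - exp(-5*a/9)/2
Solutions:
 g(a) = C1 - 20*cos(2*a/5)/9 - 9*exp(-5*a/9)/10


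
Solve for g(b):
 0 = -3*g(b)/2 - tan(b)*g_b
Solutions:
 g(b) = C1/sin(b)^(3/2)


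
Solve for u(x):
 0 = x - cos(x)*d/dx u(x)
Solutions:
 u(x) = C1 + Integral(x/cos(x), x)


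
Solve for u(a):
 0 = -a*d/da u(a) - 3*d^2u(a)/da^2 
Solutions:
 u(a) = C1 + C2*erf(sqrt(6)*a/6)


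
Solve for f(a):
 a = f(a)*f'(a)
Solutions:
 f(a) = -sqrt(C1 + a^2)
 f(a) = sqrt(C1 + a^2)


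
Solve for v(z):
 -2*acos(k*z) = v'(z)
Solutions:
 v(z) = C1 - 2*Piecewise((z*acos(k*z) - sqrt(-k^2*z^2 + 1)/k, Ne(k, 0)), (pi*z/2, True))


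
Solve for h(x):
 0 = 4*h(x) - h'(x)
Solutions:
 h(x) = C1*exp(4*x)


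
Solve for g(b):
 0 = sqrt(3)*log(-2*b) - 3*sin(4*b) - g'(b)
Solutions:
 g(b) = C1 + sqrt(3)*b*(log(-b) - 1) + sqrt(3)*b*log(2) + 3*cos(4*b)/4


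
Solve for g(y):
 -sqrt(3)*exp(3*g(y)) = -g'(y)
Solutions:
 g(y) = log(-1/(C1 + 3*sqrt(3)*y))/3
 g(y) = log((-1/(C1 + sqrt(3)*y))^(1/3)*(-3^(2/3) - 3*3^(1/6)*I)/6)
 g(y) = log((-1/(C1 + sqrt(3)*y))^(1/3)*(-3^(2/3) + 3*3^(1/6)*I)/6)


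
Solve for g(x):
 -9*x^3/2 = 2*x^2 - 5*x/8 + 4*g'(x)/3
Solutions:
 g(x) = C1 - 27*x^4/32 - x^3/2 + 15*x^2/64


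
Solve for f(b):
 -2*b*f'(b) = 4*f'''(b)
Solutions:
 f(b) = C1 + Integral(C2*airyai(-2^(2/3)*b/2) + C3*airybi(-2^(2/3)*b/2), b)


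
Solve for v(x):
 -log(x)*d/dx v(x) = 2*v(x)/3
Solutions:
 v(x) = C1*exp(-2*li(x)/3)


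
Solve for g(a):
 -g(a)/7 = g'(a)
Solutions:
 g(a) = C1*exp(-a/7)


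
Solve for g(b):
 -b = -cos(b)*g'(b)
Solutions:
 g(b) = C1 + Integral(b/cos(b), b)


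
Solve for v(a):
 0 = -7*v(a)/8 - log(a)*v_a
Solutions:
 v(a) = C1*exp(-7*li(a)/8)


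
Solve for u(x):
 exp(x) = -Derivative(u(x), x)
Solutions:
 u(x) = C1 - exp(x)


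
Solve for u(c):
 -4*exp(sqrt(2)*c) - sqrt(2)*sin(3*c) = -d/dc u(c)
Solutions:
 u(c) = C1 + 2*sqrt(2)*exp(sqrt(2)*c) - sqrt(2)*cos(3*c)/3


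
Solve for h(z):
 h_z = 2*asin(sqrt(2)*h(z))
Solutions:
 Integral(1/asin(sqrt(2)*_y), (_y, h(z))) = C1 + 2*z


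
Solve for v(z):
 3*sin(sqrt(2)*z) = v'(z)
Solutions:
 v(z) = C1 - 3*sqrt(2)*cos(sqrt(2)*z)/2


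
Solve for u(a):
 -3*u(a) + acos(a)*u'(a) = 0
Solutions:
 u(a) = C1*exp(3*Integral(1/acos(a), a))


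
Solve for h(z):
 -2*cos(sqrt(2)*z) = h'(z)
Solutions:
 h(z) = C1 - sqrt(2)*sin(sqrt(2)*z)


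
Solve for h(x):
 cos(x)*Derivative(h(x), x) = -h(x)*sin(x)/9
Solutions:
 h(x) = C1*cos(x)^(1/9)


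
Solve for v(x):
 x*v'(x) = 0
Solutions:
 v(x) = C1


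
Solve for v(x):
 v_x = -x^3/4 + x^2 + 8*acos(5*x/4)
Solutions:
 v(x) = C1 - x^4/16 + x^3/3 + 8*x*acos(5*x/4) - 8*sqrt(16 - 25*x^2)/5


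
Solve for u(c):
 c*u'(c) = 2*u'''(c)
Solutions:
 u(c) = C1 + Integral(C2*airyai(2^(2/3)*c/2) + C3*airybi(2^(2/3)*c/2), c)


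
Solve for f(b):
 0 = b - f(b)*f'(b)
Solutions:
 f(b) = -sqrt(C1 + b^2)
 f(b) = sqrt(C1 + b^2)


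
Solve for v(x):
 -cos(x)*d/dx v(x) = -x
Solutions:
 v(x) = C1 + Integral(x/cos(x), x)


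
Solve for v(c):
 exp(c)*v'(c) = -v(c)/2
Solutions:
 v(c) = C1*exp(exp(-c)/2)


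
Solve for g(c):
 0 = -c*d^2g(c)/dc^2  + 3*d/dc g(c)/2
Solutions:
 g(c) = C1 + C2*c^(5/2)


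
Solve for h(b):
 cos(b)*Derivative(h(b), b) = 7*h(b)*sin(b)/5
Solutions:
 h(b) = C1/cos(b)^(7/5)


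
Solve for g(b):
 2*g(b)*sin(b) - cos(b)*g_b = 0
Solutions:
 g(b) = C1/cos(b)^2


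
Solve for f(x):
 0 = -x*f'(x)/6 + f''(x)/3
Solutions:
 f(x) = C1 + C2*erfi(x/2)


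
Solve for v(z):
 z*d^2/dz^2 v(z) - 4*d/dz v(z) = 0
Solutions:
 v(z) = C1 + C2*z^5


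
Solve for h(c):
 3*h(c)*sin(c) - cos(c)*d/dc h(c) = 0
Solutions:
 h(c) = C1/cos(c)^3


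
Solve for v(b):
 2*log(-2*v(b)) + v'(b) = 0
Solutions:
 Integral(1/(log(-_y) + log(2)), (_y, v(b)))/2 = C1 - b


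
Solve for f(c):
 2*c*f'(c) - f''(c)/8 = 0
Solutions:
 f(c) = C1 + C2*erfi(2*sqrt(2)*c)


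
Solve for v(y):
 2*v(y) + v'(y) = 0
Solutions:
 v(y) = C1*exp(-2*y)


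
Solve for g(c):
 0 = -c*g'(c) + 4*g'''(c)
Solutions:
 g(c) = C1 + Integral(C2*airyai(2^(1/3)*c/2) + C3*airybi(2^(1/3)*c/2), c)


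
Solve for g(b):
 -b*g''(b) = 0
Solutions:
 g(b) = C1 + C2*b


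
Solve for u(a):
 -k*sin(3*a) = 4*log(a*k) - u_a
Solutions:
 u(a) = C1 + 4*a*log(a*k) - 4*a - k*cos(3*a)/3


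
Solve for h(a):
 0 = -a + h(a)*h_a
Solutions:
 h(a) = -sqrt(C1 + a^2)
 h(a) = sqrt(C1 + a^2)


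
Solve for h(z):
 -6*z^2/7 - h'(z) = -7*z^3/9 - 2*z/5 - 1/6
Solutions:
 h(z) = C1 + 7*z^4/36 - 2*z^3/7 + z^2/5 + z/6


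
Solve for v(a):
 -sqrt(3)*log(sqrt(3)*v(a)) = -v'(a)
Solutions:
 -2*sqrt(3)*Integral(1/(2*log(_y) + log(3)), (_y, v(a)))/3 = C1 - a


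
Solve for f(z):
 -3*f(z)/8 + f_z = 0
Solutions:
 f(z) = C1*exp(3*z/8)


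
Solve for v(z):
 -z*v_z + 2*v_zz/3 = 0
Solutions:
 v(z) = C1 + C2*erfi(sqrt(3)*z/2)


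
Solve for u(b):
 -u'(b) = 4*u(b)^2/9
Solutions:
 u(b) = 9/(C1 + 4*b)


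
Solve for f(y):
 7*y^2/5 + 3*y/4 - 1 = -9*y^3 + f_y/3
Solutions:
 f(y) = C1 + 27*y^4/4 + 7*y^3/5 + 9*y^2/8 - 3*y


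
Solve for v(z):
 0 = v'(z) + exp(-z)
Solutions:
 v(z) = C1 + exp(-z)


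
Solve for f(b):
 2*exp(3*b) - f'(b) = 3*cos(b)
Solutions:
 f(b) = C1 + 2*exp(3*b)/3 - 3*sin(b)


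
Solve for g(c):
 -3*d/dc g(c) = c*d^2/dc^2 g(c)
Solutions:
 g(c) = C1 + C2/c^2


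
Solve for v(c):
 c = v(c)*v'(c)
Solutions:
 v(c) = -sqrt(C1 + c^2)
 v(c) = sqrt(C1 + c^2)


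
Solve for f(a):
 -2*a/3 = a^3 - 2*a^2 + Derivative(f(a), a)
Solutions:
 f(a) = C1 - a^4/4 + 2*a^3/3 - a^2/3


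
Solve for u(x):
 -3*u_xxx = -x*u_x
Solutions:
 u(x) = C1 + Integral(C2*airyai(3^(2/3)*x/3) + C3*airybi(3^(2/3)*x/3), x)


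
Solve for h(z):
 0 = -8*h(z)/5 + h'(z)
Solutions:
 h(z) = C1*exp(8*z/5)


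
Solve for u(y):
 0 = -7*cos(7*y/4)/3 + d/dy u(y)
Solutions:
 u(y) = C1 + 4*sin(7*y/4)/3


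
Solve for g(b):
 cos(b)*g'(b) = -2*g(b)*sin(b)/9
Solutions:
 g(b) = C1*cos(b)^(2/9)


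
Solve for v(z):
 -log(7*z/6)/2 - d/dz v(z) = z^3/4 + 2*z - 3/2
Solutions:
 v(z) = C1 - z^4/16 - z^2 - z*log(z)/2 + z*log(sqrt(42)/7) + 2*z


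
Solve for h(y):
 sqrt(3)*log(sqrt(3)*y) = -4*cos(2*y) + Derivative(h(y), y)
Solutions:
 h(y) = C1 + sqrt(3)*y*(log(y) - 1) + sqrt(3)*y*log(3)/2 + 2*sin(2*y)


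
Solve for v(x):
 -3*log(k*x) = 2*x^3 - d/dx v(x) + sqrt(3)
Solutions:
 v(x) = C1 + x^4/2 + 3*x*log(k*x) + x*(-3 + sqrt(3))


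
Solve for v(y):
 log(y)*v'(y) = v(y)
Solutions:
 v(y) = C1*exp(li(y))


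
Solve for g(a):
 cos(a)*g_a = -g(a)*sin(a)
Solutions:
 g(a) = C1*cos(a)


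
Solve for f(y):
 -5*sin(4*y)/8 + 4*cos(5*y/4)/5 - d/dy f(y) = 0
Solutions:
 f(y) = C1 + 16*sin(5*y/4)/25 + 5*cos(4*y)/32


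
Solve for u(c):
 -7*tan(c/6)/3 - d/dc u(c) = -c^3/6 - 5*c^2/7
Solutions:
 u(c) = C1 + c^4/24 + 5*c^3/21 + 14*log(cos(c/6))


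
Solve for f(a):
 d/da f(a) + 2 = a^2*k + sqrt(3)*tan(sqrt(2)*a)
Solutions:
 f(a) = C1 + a^3*k/3 - 2*a - sqrt(6)*log(cos(sqrt(2)*a))/2


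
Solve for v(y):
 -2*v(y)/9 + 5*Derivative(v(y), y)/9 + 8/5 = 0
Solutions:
 v(y) = C1*exp(2*y/5) + 36/5


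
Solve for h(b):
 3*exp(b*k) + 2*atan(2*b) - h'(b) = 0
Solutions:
 h(b) = C1 + 2*b*atan(2*b) + 3*Piecewise((exp(b*k)/k, Ne(k, 0)), (b, True)) - log(4*b^2 + 1)/2


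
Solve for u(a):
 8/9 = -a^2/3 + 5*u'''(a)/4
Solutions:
 u(a) = C1 + C2*a + C3*a^2 + a^5/225 + 16*a^3/135


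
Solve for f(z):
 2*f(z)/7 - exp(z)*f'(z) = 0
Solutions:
 f(z) = C1*exp(-2*exp(-z)/7)


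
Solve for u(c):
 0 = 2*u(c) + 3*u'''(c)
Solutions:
 u(c) = C3*exp(-2^(1/3)*3^(2/3)*c/3) + (C1*sin(2^(1/3)*3^(1/6)*c/2) + C2*cos(2^(1/3)*3^(1/6)*c/2))*exp(2^(1/3)*3^(2/3)*c/6)


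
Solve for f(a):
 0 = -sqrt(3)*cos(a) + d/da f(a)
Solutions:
 f(a) = C1 + sqrt(3)*sin(a)


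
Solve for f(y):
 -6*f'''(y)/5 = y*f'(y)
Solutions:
 f(y) = C1 + Integral(C2*airyai(-5^(1/3)*6^(2/3)*y/6) + C3*airybi(-5^(1/3)*6^(2/3)*y/6), y)


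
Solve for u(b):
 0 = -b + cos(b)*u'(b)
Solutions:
 u(b) = C1 + Integral(b/cos(b), b)


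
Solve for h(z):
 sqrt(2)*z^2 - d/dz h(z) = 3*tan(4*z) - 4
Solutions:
 h(z) = C1 + sqrt(2)*z^3/3 + 4*z + 3*log(cos(4*z))/4


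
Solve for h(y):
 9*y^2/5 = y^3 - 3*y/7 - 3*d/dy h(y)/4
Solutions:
 h(y) = C1 + y^4/3 - 4*y^3/5 - 2*y^2/7


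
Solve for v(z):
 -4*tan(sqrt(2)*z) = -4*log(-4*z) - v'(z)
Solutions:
 v(z) = C1 - 4*z*log(-z) - 8*z*log(2) + 4*z - 2*sqrt(2)*log(cos(sqrt(2)*z))


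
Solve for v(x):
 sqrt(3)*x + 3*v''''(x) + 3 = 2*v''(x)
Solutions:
 v(x) = C1 + C2*x + C3*exp(-sqrt(6)*x/3) + C4*exp(sqrt(6)*x/3) + sqrt(3)*x^3/12 + 3*x^2/4


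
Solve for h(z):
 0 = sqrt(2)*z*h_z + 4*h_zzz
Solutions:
 h(z) = C1 + Integral(C2*airyai(-sqrt(2)*z/2) + C3*airybi(-sqrt(2)*z/2), z)


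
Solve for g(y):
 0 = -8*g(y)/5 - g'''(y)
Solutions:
 g(y) = C3*exp(-2*5^(2/3)*y/5) + (C1*sin(sqrt(3)*5^(2/3)*y/5) + C2*cos(sqrt(3)*5^(2/3)*y/5))*exp(5^(2/3)*y/5)


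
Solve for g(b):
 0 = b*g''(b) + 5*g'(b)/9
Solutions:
 g(b) = C1 + C2*b^(4/9)


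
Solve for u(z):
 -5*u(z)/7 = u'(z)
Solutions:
 u(z) = C1*exp(-5*z/7)


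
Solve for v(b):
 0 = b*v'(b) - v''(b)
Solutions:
 v(b) = C1 + C2*erfi(sqrt(2)*b/2)


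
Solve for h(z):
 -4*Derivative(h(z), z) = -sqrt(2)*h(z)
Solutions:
 h(z) = C1*exp(sqrt(2)*z/4)


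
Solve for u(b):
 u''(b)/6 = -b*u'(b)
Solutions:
 u(b) = C1 + C2*erf(sqrt(3)*b)


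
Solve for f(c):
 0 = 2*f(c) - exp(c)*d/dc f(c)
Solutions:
 f(c) = C1*exp(-2*exp(-c))


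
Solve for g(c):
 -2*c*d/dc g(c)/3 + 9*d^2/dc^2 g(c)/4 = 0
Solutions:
 g(c) = C1 + C2*erfi(2*sqrt(3)*c/9)


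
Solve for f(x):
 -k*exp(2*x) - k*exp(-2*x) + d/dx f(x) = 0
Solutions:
 f(x) = C1 + k*sinh(2*x)


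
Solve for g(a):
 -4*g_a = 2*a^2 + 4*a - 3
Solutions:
 g(a) = C1 - a^3/6 - a^2/2 + 3*a/4


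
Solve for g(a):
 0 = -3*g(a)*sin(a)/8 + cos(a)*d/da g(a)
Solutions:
 g(a) = C1/cos(a)^(3/8)


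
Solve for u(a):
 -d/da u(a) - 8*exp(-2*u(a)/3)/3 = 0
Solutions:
 u(a) = 3*log(-sqrt(C1 - 8*a)) - 3*log(3) + 3*log(2)/2
 u(a) = 3*log(C1 - 8*a)/2 - 3*log(3) + 3*log(2)/2


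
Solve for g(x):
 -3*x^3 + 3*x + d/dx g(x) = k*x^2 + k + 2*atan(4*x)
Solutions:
 g(x) = C1 + k*x^3/3 + k*x + 3*x^4/4 - 3*x^2/2 + 2*x*atan(4*x) - log(16*x^2 + 1)/4


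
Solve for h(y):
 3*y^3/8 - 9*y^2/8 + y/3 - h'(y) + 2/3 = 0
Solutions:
 h(y) = C1 + 3*y^4/32 - 3*y^3/8 + y^2/6 + 2*y/3


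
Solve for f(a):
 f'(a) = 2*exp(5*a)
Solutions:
 f(a) = C1 + 2*exp(5*a)/5


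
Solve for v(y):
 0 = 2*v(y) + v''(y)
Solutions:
 v(y) = C1*sin(sqrt(2)*y) + C2*cos(sqrt(2)*y)


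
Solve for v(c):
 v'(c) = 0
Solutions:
 v(c) = C1


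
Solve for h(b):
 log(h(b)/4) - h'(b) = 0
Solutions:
 Integral(1/(-log(_y) + 2*log(2)), (_y, h(b))) = C1 - b


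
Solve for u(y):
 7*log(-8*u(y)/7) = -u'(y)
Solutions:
 Integral(1/(log(-_y) - log(7) + 3*log(2)), (_y, u(y)))/7 = C1 - y


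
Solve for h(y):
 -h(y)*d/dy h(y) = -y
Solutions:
 h(y) = -sqrt(C1 + y^2)
 h(y) = sqrt(C1 + y^2)


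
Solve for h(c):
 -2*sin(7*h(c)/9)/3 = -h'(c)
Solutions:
 -2*c/3 + 9*log(cos(7*h(c)/9) - 1)/14 - 9*log(cos(7*h(c)/9) + 1)/14 = C1


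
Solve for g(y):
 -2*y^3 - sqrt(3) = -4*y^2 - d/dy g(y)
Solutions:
 g(y) = C1 + y^4/2 - 4*y^3/3 + sqrt(3)*y


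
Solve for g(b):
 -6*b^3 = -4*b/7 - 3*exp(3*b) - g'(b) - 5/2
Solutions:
 g(b) = C1 + 3*b^4/2 - 2*b^2/7 - 5*b/2 - exp(3*b)


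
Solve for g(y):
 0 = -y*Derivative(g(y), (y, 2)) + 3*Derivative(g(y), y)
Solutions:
 g(y) = C1 + C2*y^4


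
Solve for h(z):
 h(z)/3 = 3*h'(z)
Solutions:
 h(z) = C1*exp(z/9)


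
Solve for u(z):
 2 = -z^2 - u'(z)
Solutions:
 u(z) = C1 - z^3/3 - 2*z


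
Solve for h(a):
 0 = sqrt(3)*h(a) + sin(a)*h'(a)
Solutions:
 h(a) = C1*(cos(a) + 1)^(sqrt(3)/2)/(cos(a) - 1)^(sqrt(3)/2)


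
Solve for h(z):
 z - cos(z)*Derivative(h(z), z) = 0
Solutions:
 h(z) = C1 + Integral(z/cos(z), z)


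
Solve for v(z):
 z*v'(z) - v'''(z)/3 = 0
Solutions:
 v(z) = C1 + Integral(C2*airyai(3^(1/3)*z) + C3*airybi(3^(1/3)*z), z)


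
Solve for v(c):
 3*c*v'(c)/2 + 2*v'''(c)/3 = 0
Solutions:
 v(c) = C1 + Integral(C2*airyai(-2^(1/3)*3^(2/3)*c/2) + C3*airybi(-2^(1/3)*3^(2/3)*c/2), c)


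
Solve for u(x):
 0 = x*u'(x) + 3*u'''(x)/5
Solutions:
 u(x) = C1 + Integral(C2*airyai(-3^(2/3)*5^(1/3)*x/3) + C3*airybi(-3^(2/3)*5^(1/3)*x/3), x)


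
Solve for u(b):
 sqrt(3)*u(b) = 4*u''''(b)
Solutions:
 u(b) = C1*exp(-sqrt(2)*3^(1/8)*b/2) + C2*exp(sqrt(2)*3^(1/8)*b/2) + C3*sin(sqrt(2)*3^(1/8)*b/2) + C4*cos(sqrt(2)*3^(1/8)*b/2)


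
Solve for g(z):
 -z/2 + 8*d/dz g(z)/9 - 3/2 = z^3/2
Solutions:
 g(z) = C1 + 9*z^4/64 + 9*z^2/32 + 27*z/16


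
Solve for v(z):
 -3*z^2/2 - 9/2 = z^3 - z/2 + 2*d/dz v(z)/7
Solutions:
 v(z) = C1 - 7*z^4/8 - 7*z^3/4 + 7*z^2/8 - 63*z/4


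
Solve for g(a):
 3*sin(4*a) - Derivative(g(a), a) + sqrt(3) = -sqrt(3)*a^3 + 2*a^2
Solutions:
 g(a) = C1 + sqrt(3)*a^4/4 - 2*a^3/3 + sqrt(3)*a - 3*cos(4*a)/4


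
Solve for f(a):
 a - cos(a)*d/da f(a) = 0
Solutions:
 f(a) = C1 + Integral(a/cos(a), a)


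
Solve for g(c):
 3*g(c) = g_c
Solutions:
 g(c) = C1*exp(3*c)


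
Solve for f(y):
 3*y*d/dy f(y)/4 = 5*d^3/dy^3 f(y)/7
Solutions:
 f(y) = C1 + Integral(C2*airyai(1050^(1/3)*y/10) + C3*airybi(1050^(1/3)*y/10), y)


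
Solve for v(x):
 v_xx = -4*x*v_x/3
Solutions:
 v(x) = C1 + C2*erf(sqrt(6)*x/3)


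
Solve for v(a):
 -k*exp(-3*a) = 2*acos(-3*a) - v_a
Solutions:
 v(a) = C1 + 2*a*acos(-3*a) - k*exp(-3*a)/3 + 2*sqrt(1 - 9*a^2)/3


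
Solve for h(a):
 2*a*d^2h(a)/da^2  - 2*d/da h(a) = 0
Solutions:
 h(a) = C1 + C2*a^2


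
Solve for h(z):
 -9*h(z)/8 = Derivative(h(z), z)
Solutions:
 h(z) = C1*exp(-9*z/8)


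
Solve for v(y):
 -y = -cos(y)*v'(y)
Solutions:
 v(y) = C1 + Integral(y/cos(y), y)


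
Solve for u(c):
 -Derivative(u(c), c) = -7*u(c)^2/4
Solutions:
 u(c) = -4/(C1 + 7*c)


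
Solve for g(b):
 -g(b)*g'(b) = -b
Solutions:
 g(b) = -sqrt(C1 + b^2)
 g(b) = sqrt(C1 + b^2)


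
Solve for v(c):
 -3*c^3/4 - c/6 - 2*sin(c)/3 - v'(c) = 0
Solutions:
 v(c) = C1 - 3*c^4/16 - c^2/12 + 2*cos(c)/3


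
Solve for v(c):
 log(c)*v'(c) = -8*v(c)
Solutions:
 v(c) = C1*exp(-8*li(c))


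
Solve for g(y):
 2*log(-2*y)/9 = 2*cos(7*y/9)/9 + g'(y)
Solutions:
 g(y) = C1 + 2*y*log(-y)/9 - 2*y/9 + 2*y*log(2)/9 - 2*sin(7*y/9)/7


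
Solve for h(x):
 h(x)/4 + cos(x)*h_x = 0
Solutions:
 h(x) = C1*(sin(x) - 1)^(1/8)/(sin(x) + 1)^(1/8)


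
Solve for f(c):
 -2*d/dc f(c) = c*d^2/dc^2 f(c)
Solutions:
 f(c) = C1 + C2/c


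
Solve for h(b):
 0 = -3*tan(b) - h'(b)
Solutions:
 h(b) = C1 + 3*log(cos(b))


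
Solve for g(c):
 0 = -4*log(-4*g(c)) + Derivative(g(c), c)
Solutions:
 -Integral(1/(log(-_y) + 2*log(2)), (_y, g(c)))/4 = C1 - c


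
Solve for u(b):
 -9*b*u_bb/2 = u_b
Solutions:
 u(b) = C1 + C2*b^(7/9)


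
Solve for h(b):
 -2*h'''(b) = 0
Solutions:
 h(b) = C1 + C2*b + C3*b^2


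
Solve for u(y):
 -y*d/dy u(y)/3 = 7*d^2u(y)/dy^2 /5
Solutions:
 u(y) = C1 + C2*erf(sqrt(210)*y/42)


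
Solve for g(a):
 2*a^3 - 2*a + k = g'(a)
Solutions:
 g(a) = C1 + a^4/2 - a^2 + a*k


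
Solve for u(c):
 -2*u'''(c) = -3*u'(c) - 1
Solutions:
 u(c) = C1 + C2*exp(-sqrt(6)*c/2) + C3*exp(sqrt(6)*c/2) - c/3


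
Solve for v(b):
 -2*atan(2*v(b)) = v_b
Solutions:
 Integral(1/atan(2*_y), (_y, v(b))) = C1 - 2*b


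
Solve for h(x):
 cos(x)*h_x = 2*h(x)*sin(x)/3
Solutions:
 h(x) = C1/cos(x)^(2/3)


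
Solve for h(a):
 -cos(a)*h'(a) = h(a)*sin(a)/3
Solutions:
 h(a) = C1*cos(a)^(1/3)


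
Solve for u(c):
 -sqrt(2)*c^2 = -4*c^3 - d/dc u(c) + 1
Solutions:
 u(c) = C1 - c^4 + sqrt(2)*c^3/3 + c


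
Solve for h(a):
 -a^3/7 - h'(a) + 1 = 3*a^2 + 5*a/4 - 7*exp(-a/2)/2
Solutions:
 h(a) = C1 - a^4/28 - a^3 - 5*a^2/8 + a - 7*exp(-a/2)


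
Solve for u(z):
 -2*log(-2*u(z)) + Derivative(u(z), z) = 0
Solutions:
 -Integral(1/(log(-_y) + log(2)), (_y, u(z)))/2 = C1 - z


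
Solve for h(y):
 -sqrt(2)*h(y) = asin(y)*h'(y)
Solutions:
 h(y) = C1*exp(-sqrt(2)*Integral(1/asin(y), y))


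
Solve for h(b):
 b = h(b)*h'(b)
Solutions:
 h(b) = -sqrt(C1 + b^2)
 h(b) = sqrt(C1 + b^2)


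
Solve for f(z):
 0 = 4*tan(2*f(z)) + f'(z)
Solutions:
 f(z) = -asin(C1*exp(-8*z))/2 + pi/2
 f(z) = asin(C1*exp(-8*z))/2


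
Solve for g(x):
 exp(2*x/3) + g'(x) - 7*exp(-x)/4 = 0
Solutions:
 g(x) = C1 - 3*exp(2*x/3)/2 - 7*exp(-x)/4


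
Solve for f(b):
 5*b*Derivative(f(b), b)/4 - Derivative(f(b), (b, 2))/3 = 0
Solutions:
 f(b) = C1 + C2*erfi(sqrt(30)*b/4)


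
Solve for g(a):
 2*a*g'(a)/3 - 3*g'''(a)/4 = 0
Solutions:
 g(a) = C1 + Integral(C2*airyai(2*3^(1/3)*a/3) + C3*airybi(2*3^(1/3)*a/3), a)


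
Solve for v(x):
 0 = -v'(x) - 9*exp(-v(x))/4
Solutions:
 v(x) = log(C1 - 9*x/4)


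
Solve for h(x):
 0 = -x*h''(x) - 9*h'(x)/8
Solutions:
 h(x) = C1 + C2/x^(1/8)


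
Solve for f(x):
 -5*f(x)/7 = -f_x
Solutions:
 f(x) = C1*exp(5*x/7)


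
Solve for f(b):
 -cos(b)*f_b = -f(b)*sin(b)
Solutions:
 f(b) = C1/cos(b)


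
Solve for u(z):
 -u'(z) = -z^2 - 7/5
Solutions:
 u(z) = C1 + z^3/3 + 7*z/5


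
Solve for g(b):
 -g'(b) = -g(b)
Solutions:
 g(b) = C1*exp(b)


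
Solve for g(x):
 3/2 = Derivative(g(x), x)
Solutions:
 g(x) = C1 + 3*x/2


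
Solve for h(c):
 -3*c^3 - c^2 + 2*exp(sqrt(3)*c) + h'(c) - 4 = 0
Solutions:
 h(c) = C1 + 3*c^4/4 + c^3/3 + 4*c - 2*sqrt(3)*exp(sqrt(3)*c)/3


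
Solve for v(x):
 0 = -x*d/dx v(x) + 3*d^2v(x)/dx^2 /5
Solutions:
 v(x) = C1 + C2*erfi(sqrt(30)*x/6)


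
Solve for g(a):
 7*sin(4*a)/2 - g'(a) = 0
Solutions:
 g(a) = C1 - 7*cos(4*a)/8


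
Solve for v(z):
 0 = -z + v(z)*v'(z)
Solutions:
 v(z) = -sqrt(C1 + z^2)
 v(z) = sqrt(C1 + z^2)


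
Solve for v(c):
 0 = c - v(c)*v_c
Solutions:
 v(c) = -sqrt(C1 + c^2)
 v(c) = sqrt(C1 + c^2)


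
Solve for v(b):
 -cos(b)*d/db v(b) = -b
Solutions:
 v(b) = C1 + Integral(b/cos(b), b)


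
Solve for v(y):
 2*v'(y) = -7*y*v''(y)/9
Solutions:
 v(y) = C1 + C2/y^(11/7)


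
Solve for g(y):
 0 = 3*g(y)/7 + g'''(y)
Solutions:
 g(y) = C3*exp(-3^(1/3)*7^(2/3)*y/7) + (C1*sin(3^(5/6)*7^(2/3)*y/14) + C2*cos(3^(5/6)*7^(2/3)*y/14))*exp(3^(1/3)*7^(2/3)*y/14)


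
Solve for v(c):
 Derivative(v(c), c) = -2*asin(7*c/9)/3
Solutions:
 v(c) = C1 - 2*c*asin(7*c/9)/3 - 2*sqrt(81 - 49*c^2)/21


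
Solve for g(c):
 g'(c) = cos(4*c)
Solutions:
 g(c) = C1 + sin(4*c)/4


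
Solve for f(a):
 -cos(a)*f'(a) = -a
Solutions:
 f(a) = C1 + Integral(a/cos(a), a)


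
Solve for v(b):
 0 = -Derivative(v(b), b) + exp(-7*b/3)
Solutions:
 v(b) = C1 - 3*exp(-7*b/3)/7


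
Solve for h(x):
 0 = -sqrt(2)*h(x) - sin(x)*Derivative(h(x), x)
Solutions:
 h(x) = C1*(cos(x) + 1)^(sqrt(2)/2)/(cos(x) - 1)^(sqrt(2)/2)


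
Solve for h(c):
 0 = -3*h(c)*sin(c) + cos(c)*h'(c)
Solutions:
 h(c) = C1/cos(c)^3


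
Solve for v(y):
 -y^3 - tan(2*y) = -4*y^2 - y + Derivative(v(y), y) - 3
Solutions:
 v(y) = C1 - y^4/4 + 4*y^3/3 + y^2/2 + 3*y + log(cos(2*y))/2


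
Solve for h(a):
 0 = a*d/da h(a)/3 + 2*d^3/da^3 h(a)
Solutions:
 h(a) = C1 + Integral(C2*airyai(-6^(2/3)*a/6) + C3*airybi(-6^(2/3)*a/6), a)


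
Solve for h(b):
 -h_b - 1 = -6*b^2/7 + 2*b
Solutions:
 h(b) = C1 + 2*b^3/7 - b^2 - b


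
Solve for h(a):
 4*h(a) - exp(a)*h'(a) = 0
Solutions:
 h(a) = C1*exp(-4*exp(-a))


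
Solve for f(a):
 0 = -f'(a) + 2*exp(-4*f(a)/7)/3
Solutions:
 f(a) = 7*log(-I*(C1 + 8*a/21)^(1/4))
 f(a) = 7*log(I*(C1 + 8*a/21)^(1/4))
 f(a) = 7*log(-(C1 + 8*a/21)^(1/4))
 f(a) = 7*log(C1 + 8*a/21)/4


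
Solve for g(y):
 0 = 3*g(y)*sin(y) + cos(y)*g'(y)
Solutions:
 g(y) = C1*cos(y)^3


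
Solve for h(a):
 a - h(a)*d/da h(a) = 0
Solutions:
 h(a) = -sqrt(C1 + a^2)
 h(a) = sqrt(C1 + a^2)


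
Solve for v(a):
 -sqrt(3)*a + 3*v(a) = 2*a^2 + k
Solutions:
 v(a) = 2*a^2/3 + sqrt(3)*a/3 + k/3


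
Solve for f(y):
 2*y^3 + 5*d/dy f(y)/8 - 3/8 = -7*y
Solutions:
 f(y) = C1 - 4*y^4/5 - 28*y^2/5 + 3*y/5


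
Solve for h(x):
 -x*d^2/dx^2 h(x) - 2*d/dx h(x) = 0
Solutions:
 h(x) = C1 + C2/x


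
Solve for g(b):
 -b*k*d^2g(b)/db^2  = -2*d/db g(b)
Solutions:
 g(b) = C1 + b^(((re(k) + 2)*re(k) + im(k)^2)/(re(k)^2 + im(k)^2))*(C2*sin(2*log(b)*Abs(im(k))/(re(k)^2 + im(k)^2)) + C3*cos(2*log(b)*im(k)/(re(k)^2 + im(k)^2)))


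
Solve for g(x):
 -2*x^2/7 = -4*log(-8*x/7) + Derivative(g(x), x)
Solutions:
 g(x) = C1 - 2*x^3/21 + 4*x*log(-x) + 4*x*(-log(7) - 1 + 3*log(2))


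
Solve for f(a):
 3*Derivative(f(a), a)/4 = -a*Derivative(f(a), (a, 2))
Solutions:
 f(a) = C1 + C2*a^(1/4)


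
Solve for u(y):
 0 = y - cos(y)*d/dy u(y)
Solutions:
 u(y) = C1 + Integral(y/cos(y), y)


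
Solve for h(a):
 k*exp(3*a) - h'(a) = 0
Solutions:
 h(a) = C1 + k*exp(3*a)/3


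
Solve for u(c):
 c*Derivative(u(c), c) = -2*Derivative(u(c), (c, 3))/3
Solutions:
 u(c) = C1 + Integral(C2*airyai(-2^(2/3)*3^(1/3)*c/2) + C3*airybi(-2^(2/3)*3^(1/3)*c/2), c)


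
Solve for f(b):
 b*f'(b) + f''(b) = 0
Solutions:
 f(b) = C1 + C2*erf(sqrt(2)*b/2)


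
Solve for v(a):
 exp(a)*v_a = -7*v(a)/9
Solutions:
 v(a) = C1*exp(7*exp(-a)/9)


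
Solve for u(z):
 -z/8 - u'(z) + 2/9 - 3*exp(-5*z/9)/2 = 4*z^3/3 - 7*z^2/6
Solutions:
 u(z) = C1 - z^4/3 + 7*z^3/18 - z^2/16 + 2*z/9 + 27*exp(-5*z/9)/10


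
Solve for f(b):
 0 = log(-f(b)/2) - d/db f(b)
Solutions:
 -Integral(1/(log(-_y) - log(2)), (_y, f(b))) = C1 - b


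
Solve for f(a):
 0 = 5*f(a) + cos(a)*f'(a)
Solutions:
 f(a) = C1*sqrt(sin(a) - 1)*(sin(a)^2 - 2*sin(a) + 1)/(sqrt(sin(a) + 1)*(sin(a)^2 + 2*sin(a) + 1))


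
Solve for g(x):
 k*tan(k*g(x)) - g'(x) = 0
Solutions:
 g(x) = Piecewise((-asin(exp(C1*k + k^2*x))/k + pi/k, Ne(k, 0)), (nan, True))
 g(x) = Piecewise((asin(exp(C1*k + k^2*x))/k, Ne(k, 0)), (nan, True))


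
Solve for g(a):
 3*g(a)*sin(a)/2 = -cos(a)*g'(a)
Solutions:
 g(a) = C1*cos(a)^(3/2)


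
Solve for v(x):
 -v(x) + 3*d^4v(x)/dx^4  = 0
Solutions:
 v(x) = C1*exp(-3^(3/4)*x/3) + C2*exp(3^(3/4)*x/3) + C3*sin(3^(3/4)*x/3) + C4*cos(3^(3/4)*x/3)


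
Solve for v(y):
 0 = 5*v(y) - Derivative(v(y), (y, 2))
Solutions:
 v(y) = C1*exp(-sqrt(5)*y) + C2*exp(sqrt(5)*y)


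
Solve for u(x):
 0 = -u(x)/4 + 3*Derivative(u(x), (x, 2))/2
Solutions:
 u(x) = C1*exp(-sqrt(6)*x/6) + C2*exp(sqrt(6)*x/6)


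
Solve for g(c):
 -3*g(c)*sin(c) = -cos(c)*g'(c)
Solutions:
 g(c) = C1/cos(c)^3


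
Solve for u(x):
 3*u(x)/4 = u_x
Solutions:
 u(x) = C1*exp(3*x/4)


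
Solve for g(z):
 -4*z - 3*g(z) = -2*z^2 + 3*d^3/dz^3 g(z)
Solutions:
 g(z) = C3*exp(-z) + 2*z^2/3 - 4*z/3 + (C1*sin(sqrt(3)*z/2) + C2*cos(sqrt(3)*z/2))*exp(z/2)


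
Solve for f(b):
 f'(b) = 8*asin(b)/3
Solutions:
 f(b) = C1 + 8*b*asin(b)/3 + 8*sqrt(1 - b^2)/3


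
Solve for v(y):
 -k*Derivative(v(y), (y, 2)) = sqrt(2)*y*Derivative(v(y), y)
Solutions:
 v(y) = C1 + C2*sqrt(k)*erf(2^(3/4)*y*sqrt(1/k)/2)


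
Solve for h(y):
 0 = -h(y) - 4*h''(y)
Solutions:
 h(y) = C1*sin(y/2) + C2*cos(y/2)


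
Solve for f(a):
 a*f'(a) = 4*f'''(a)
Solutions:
 f(a) = C1 + Integral(C2*airyai(2^(1/3)*a/2) + C3*airybi(2^(1/3)*a/2), a)


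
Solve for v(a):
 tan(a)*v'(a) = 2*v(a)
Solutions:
 v(a) = C1*sin(a)^2


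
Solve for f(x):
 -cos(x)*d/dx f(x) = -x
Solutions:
 f(x) = C1 + Integral(x/cos(x), x)


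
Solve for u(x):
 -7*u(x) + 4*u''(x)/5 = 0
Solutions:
 u(x) = C1*exp(-sqrt(35)*x/2) + C2*exp(sqrt(35)*x/2)


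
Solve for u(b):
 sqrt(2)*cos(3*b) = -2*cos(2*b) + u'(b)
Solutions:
 u(b) = C1 + sin(2*b) + sqrt(2)*sin(3*b)/3


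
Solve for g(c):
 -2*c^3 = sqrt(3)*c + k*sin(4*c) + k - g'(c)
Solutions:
 g(c) = C1 + c^4/2 + sqrt(3)*c^2/2 + c*k - k*cos(4*c)/4


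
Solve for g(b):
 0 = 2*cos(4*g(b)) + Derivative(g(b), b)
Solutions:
 g(b) = -asin((C1 + exp(16*b))/(C1 - exp(16*b)))/4 + pi/4
 g(b) = asin((C1 + exp(16*b))/(C1 - exp(16*b)))/4


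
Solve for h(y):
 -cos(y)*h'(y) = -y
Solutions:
 h(y) = C1 + Integral(y/cos(y), y)


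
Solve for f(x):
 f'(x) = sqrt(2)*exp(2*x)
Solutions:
 f(x) = C1 + sqrt(2)*exp(2*x)/2


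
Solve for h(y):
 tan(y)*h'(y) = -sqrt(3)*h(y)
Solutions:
 h(y) = C1/sin(y)^(sqrt(3))


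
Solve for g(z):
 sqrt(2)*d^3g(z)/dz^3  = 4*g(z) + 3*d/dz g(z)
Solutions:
 g(z) = C1*exp(-z*(sqrt(2)/(sqrt(2 - sqrt(2)/4) + sqrt(2))^(1/3) + 2*(sqrt(2 - sqrt(2)/4) + sqrt(2))^(1/3))/4)*sin(z*(-sqrt(6)/(sqrt(2 - sqrt(2)/4) + sqrt(2))^(1/3) + 2*sqrt(3)*(sqrt(2 - sqrt(2)/4) + sqrt(2))^(1/3))/4) + C2*exp(-z*(sqrt(2)/(sqrt(2 - sqrt(2)/4) + sqrt(2))^(1/3) + 2*(sqrt(2 - sqrt(2)/4) + sqrt(2))^(1/3))/4)*cos(z*(-sqrt(6)/(sqrt(2 - sqrt(2)/4) + sqrt(2))^(1/3) + 2*sqrt(3)*(sqrt(2 - sqrt(2)/4) + sqrt(2))^(1/3))/4) + C3*exp(z*(sqrt(2)/(2*(sqrt(2 - sqrt(2)/4) + sqrt(2))^(1/3)) + (sqrt(2 - sqrt(2)/4) + sqrt(2))^(1/3)))


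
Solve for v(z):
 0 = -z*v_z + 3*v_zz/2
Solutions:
 v(z) = C1 + C2*erfi(sqrt(3)*z/3)


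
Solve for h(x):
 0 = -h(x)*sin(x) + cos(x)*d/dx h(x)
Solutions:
 h(x) = C1/cos(x)


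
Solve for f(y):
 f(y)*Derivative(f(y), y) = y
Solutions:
 f(y) = -sqrt(C1 + y^2)
 f(y) = sqrt(C1 + y^2)


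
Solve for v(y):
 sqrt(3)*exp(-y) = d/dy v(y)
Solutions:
 v(y) = C1 - sqrt(3)*exp(-y)


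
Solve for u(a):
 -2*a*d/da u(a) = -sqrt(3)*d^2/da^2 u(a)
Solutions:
 u(a) = C1 + C2*erfi(3^(3/4)*a/3)


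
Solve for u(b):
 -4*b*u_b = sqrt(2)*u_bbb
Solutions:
 u(b) = C1 + Integral(C2*airyai(-sqrt(2)*b) + C3*airybi(-sqrt(2)*b), b)


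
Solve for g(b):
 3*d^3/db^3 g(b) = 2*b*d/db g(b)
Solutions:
 g(b) = C1 + Integral(C2*airyai(2^(1/3)*3^(2/3)*b/3) + C3*airybi(2^(1/3)*3^(2/3)*b/3), b)


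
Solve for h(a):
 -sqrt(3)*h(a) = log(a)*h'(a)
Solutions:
 h(a) = C1*exp(-sqrt(3)*li(a))


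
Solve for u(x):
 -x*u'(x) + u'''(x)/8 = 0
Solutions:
 u(x) = C1 + Integral(C2*airyai(2*x) + C3*airybi(2*x), x)


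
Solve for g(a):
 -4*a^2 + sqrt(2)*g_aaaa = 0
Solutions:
 g(a) = C1 + C2*a + C3*a^2 + C4*a^3 + sqrt(2)*a^6/180


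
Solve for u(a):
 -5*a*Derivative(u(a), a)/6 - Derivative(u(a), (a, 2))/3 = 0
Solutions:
 u(a) = C1 + C2*erf(sqrt(5)*a/2)


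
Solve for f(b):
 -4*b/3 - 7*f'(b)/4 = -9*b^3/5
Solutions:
 f(b) = C1 + 9*b^4/35 - 8*b^2/21


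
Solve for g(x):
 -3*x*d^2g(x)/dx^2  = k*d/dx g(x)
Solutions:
 g(x) = C1 + x^(1 - re(k)/3)*(C2*sin(log(x)*Abs(im(k))/3) + C3*cos(log(x)*im(k)/3))


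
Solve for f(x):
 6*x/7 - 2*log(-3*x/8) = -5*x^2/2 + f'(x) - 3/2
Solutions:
 f(x) = C1 + 5*x^3/6 + 3*x^2/7 - 2*x*log(-x) + x*(-2*log(3) + 7/2 + 6*log(2))


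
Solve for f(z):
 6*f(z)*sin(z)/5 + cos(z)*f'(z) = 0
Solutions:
 f(z) = C1*cos(z)^(6/5)


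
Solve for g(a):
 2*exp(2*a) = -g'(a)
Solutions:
 g(a) = C1 - exp(2*a)


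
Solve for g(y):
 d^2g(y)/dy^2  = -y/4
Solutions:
 g(y) = C1 + C2*y - y^3/24


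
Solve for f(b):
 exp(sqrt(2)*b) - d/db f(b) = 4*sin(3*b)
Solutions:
 f(b) = C1 + sqrt(2)*exp(sqrt(2)*b)/2 + 4*cos(3*b)/3


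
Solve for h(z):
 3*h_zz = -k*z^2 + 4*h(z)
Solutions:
 h(z) = C1*exp(-2*sqrt(3)*z/3) + C2*exp(2*sqrt(3)*z/3) + k*z^2/4 + 3*k/8


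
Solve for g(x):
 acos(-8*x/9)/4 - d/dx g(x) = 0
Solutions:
 g(x) = C1 + x*acos(-8*x/9)/4 + sqrt(81 - 64*x^2)/32


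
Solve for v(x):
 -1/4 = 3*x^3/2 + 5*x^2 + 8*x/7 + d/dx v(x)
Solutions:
 v(x) = C1 - 3*x^4/8 - 5*x^3/3 - 4*x^2/7 - x/4


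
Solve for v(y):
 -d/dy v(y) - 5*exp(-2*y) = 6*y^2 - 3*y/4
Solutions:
 v(y) = C1 - 2*y^3 + 3*y^2/8 + 5*exp(-2*y)/2


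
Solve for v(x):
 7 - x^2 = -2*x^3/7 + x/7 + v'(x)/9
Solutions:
 v(x) = C1 + 9*x^4/14 - 3*x^3 - 9*x^2/14 + 63*x


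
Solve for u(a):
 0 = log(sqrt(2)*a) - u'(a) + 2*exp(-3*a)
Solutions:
 u(a) = C1 + a*log(a) + a*(-1 + log(2)/2) - 2*exp(-3*a)/3


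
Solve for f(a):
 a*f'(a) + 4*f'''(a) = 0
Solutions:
 f(a) = C1 + Integral(C2*airyai(-2^(1/3)*a/2) + C3*airybi(-2^(1/3)*a/2), a)


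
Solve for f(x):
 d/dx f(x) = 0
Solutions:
 f(x) = C1


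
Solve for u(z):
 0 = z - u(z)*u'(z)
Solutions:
 u(z) = -sqrt(C1 + z^2)
 u(z) = sqrt(C1 + z^2)


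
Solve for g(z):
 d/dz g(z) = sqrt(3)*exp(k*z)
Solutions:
 g(z) = C1 + sqrt(3)*exp(k*z)/k


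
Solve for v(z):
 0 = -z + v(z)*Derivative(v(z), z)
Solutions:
 v(z) = -sqrt(C1 + z^2)
 v(z) = sqrt(C1 + z^2)


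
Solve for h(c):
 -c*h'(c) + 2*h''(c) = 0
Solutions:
 h(c) = C1 + C2*erfi(c/2)


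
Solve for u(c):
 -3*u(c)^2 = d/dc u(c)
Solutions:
 u(c) = 1/(C1 + 3*c)


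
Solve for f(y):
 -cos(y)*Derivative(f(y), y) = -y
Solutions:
 f(y) = C1 + Integral(y/cos(y), y)


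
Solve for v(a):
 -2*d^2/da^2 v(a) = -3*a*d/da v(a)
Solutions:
 v(a) = C1 + C2*erfi(sqrt(3)*a/2)


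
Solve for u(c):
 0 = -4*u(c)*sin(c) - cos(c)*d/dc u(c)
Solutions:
 u(c) = C1*cos(c)^4


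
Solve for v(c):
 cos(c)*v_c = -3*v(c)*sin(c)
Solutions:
 v(c) = C1*cos(c)^3


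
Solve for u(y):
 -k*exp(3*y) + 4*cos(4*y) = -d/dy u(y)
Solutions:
 u(y) = C1 + k*exp(3*y)/3 - sin(4*y)


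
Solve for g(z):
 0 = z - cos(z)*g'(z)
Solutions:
 g(z) = C1 + Integral(z/cos(z), z)


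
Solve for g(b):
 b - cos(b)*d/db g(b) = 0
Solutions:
 g(b) = C1 + Integral(b/cos(b), b)


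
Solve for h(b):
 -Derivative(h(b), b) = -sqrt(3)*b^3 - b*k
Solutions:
 h(b) = C1 + sqrt(3)*b^4/4 + b^2*k/2


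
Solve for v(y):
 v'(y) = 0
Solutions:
 v(y) = C1


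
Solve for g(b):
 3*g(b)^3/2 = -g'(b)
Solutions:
 g(b) = -sqrt(-1/(C1 - 3*b))
 g(b) = sqrt(-1/(C1 - 3*b))


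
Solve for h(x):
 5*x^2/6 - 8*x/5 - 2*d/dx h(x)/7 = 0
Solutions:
 h(x) = C1 + 35*x^3/36 - 14*x^2/5


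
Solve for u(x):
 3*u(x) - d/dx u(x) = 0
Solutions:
 u(x) = C1*exp(3*x)


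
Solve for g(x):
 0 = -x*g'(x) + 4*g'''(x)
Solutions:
 g(x) = C1 + Integral(C2*airyai(2^(1/3)*x/2) + C3*airybi(2^(1/3)*x/2), x)


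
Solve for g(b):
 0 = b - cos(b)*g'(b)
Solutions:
 g(b) = C1 + Integral(b/cos(b), b)


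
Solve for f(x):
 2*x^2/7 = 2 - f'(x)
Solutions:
 f(x) = C1 - 2*x^3/21 + 2*x


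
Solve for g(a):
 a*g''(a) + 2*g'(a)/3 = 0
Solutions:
 g(a) = C1 + C2*a^(1/3)


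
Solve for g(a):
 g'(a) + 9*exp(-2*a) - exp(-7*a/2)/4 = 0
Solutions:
 g(a) = C1 + 9*exp(-2*a)/2 - exp(-7*a/2)/14


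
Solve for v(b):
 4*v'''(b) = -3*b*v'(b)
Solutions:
 v(b) = C1 + Integral(C2*airyai(-6^(1/3)*b/2) + C3*airybi(-6^(1/3)*b/2), b)


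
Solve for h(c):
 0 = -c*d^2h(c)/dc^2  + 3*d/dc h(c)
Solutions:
 h(c) = C1 + C2*c^4


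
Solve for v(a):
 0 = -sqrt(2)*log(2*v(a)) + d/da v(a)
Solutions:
 -sqrt(2)*Integral(1/(log(_y) + log(2)), (_y, v(a)))/2 = C1 - a


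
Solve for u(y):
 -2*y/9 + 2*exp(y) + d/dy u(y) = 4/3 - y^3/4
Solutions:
 u(y) = C1 - y^4/16 + y^2/9 + 4*y/3 - 2*exp(y)


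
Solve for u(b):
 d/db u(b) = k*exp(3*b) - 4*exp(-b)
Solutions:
 u(b) = C1 + k*exp(3*b)/3 + 4*exp(-b)


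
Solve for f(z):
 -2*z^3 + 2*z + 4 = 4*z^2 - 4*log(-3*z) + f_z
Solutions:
 f(z) = C1 - z^4/2 - 4*z^3/3 + z^2 + 4*z*log(-z) + 4*z*log(3)


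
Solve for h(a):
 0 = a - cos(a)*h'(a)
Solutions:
 h(a) = C1 + Integral(a/cos(a), a)


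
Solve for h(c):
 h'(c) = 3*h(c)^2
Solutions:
 h(c) = -1/(C1 + 3*c)


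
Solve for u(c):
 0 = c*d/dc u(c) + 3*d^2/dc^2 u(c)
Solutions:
 u(c) = C1 + C2*erf(sqrt(6)*c/6)


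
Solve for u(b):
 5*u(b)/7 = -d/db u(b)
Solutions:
 u(b) = C1*exp(-5*b/7)


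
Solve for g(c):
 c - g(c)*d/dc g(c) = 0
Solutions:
 g(c) = -sqrt(C1 + c^2)
 g(c) = sqrt(C1 + c^2)
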